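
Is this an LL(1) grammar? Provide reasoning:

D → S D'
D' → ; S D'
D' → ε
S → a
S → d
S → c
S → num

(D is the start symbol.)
A grammar is LL(1) if for each non-terminal N with multiple productions, the predict sets of those productions are pairwise disjoint, where PREDICT(N → α) = (FIRST(α) \ {ε}) ∪ (FOLLOW(N) if α ⇒* ε).

Relevant sets:
  FOLLOW(D') = { $ }

For D':
  PREDICT(D' → ';' S D') = { ';' }
  PREDICT(D' → ε) = { $ }
For S:
  PREDICT(S → a) = { 'a' }
  PREDICT(S → d) = { 'd' }
  PREDICT(S → c) = { 'c' }
  PREDICT(S → num) = { 'num' }
D has a single production, so nothing to check there.

All predict sets are disjoint. The grammar IS LL(1).

Answer: Yes, the grammar is LL(1).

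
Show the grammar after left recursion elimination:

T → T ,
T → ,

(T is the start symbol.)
T → , T'
T' → , T'
T' → ε

T is directly left-recursive. The standard transformation for
  A → A α₁ | ... | A α_m | β₁ | ... | β_n
is
  A  → β₁ A' | ... | β_n A'
  A' → α₁ A' | ... | α_m A' | ε

T → , becomes T → , T'
T → T , becomes T' → , T'
Add T' → ε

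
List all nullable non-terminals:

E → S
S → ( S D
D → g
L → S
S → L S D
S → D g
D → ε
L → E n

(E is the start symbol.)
{ 'D' }

A non-terminal is nullable if it can derive ε (the empty string): either it has an ε-production, or it has a production whose right-hand side consists entirely of nullable non-terminals.

ε-productions: D → ε
So D is immediately nullable.
No further non-terminal can be added: every production for the remaining non-terminals contains a terminal or a non-nullable non-terminal.
Nullable = { 'D' }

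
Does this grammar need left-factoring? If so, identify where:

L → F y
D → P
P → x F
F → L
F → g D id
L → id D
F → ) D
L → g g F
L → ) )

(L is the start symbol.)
No, left-factoring is not needed

Left-factoring is needed when two productions for the same non-terminal
share a common prefix on the right-hand side.

Productions for L:
  L → F y
  L → id D
  L → g g F
  L → ) )
Productions for F:
  F → L
  F → g D id
  F → ) D

No common prefixes found.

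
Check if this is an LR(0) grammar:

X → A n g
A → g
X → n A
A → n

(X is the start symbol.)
No. Shift-reduce conflict between [A → n .] and [A → . g]

A grammar is LR(0) if no state in the canonical LR(0) collection has:
  - both a shift item (dot before a terminal) and a complete item (shift-reduce conflict), or
  - two or more complete items (reduce-reduce conflict; the accept item [X' → X .] counts as a complete item here).

Augment with X' → X and build the canonical LR(0) collection (I0 = CLOSURE({[X' → . X]}), then GOTO on every symbol after a dot until no new states appear). It has 9 states:
  I0: { [A → . g], [A → . n], [X → . A n g], [X → . n A], [X' → . X] }  — shift
  I1: { [X → A . n g] }  — shift
  I2: { [X' → X .] }  — accept
  I3: { [A → g .] }  — reduce
  I4: { [A → . g], [A → . n], [A → n .], [X → n . A] }  — shift, reduce
  I5: { [X → n A .] }  — reduce
  I6: { [A → n .] }  — reduce
  I7: { [X → A n . g] }  — shift
  I8: { [X → A n g .] }  — reduce

Conflict in state I4:
  Shift-reduce conflict between [A → n .] and [A → . g]
So the grammar is NOT LR(0).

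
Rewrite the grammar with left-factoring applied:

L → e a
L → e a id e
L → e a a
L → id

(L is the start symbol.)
Left-factoring transforms A → αβ₁ | αβ₂ into A → αA' and A' → β₁ | β₂
(α is the longest common prefix among the alternatives). Repeat until
no nonterminal has two alternatives with a common prefix.

Round 1: L has alternatives sharing prefix 'e a'. Introduce L': L → e a L'
  Add: L' → ε
  Add: L' → id e
  Add: L' → a

No remaining common prefixes — done.

Resulting grammar:
L → e a L'
L' → ε
L' → id e
L' → a
L → id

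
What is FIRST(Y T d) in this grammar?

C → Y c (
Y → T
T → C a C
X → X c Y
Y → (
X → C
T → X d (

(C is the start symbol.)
{ '(' }

FIRST sets of the non-terminals involved (from the grammar, by fixed-point iteration):
  FIRST(Y) = { '(' }

To compute FIRST(Y T d), process the symbols left to right:
Symbol Y is a non-terminal. Add FIRST(Y) \ {ε} = { '(' }
Y is not nullable (ε ∉ FIRST(Y)), so stop here.
FIRST(Y T d) = { '(' }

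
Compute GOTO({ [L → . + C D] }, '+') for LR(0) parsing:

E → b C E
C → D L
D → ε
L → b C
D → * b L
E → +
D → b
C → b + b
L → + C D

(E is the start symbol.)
{ [C → . D L], [C → . b + b], [D → . * b L], [D → . b], [D → .], [L → + . C D] }

GOTO(I, '+') = CLOSURE({ [A → αX.β] : [A → α.Xβ] ∈ I, X = '+' })

Items with dot before '+', with the dot advanced:
  [L → . + C D] → [L → + . C D]
Closure of the advanced items:
  [L → + . C D] has the dot before C: add [C → . D L], [C → . b + b]
  [C → . D L] has the dot before D: add [D → .], [D → . * b L], [D → . b]

GOTO = { [C → . D L], [C → . b + b], [D → . * b L], [D → . b], [D → .], [L → + . C D] }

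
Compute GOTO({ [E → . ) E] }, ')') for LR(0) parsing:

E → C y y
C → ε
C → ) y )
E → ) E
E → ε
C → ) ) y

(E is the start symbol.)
{ [C → . ) ) y], [C → . ) y )], [C → .], [E → ) . E], [E → . ) E], [E → . C y y], [E → .] }

GOTO(I, ')') = CLOSURE({ [A → αX.β] : [A → α.Xβ] ∈ I, X = ')' })

Items with dot before ')', with the dot advanced:
  [E → . ) E] → [E → ) . E]
Closure of the advanced items:
  [E → ) . E] has the dot before E: add [E → . C y y], [E → . ) E], [E → .]
  [E → . C y y] has the dot before C: add [C → .], [C → . ) y )], [C → . ) ) y]

GOTO = { [C → . ) ) y], [C → . ) y )], [C → .], [E → ) . E], [E → . ) E], [E → . C y y], [E → .] }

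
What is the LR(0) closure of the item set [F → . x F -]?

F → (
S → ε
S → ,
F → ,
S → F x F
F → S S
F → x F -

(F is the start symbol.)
Start with: [F → . x F -]
The dot precedes the terminal x, so nothing is added.

CLOSURE = { [F → . x F -] }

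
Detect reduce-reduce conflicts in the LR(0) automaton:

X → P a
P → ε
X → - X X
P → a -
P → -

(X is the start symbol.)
A reduce-reduce conflict occurs when an LR(0) state has two complete items [A → α .] and [B → β .] — both call for a reduction, and with no lookahead the parser cannot choose between them.

Augment with X' → X and build the canonical LR(0) collection (I0 = CLOSURE({[X' → . X]}), then GOTO on every symbol after a dot until no new states appear). It has 9 states:
  I0: { [P → . -], [P → . a -], [P → .], [X → . - X X], [X → . P a], [X' → . X] }  — shift, reduce
  I1: { [P → - .], [P → . -], [P → . a -], [P → .], [X → - . X X], [X → . - X X], [X → . P a] }  — shift, 2 reduces
  I2: { [X → P . a] }  — shift
  I3: { [X' → X .] }  — accept
  I4: { [P → a . -] }  — shift
  I5: { [P → a - .] }  — reduce
  I6: { [X → P a .] }  — reduce
  I7: { [P → . -], [P → . a -], [P → .], [X → - X . X], [X → . - X X], [X → . P a] }  — shift, reduce
  I8: { [X → - X X .] }  — reduce

I1 contains complete items [P → .], [P → - .] — reduce-reduce conflict.

Answer: Yes — I1: [P → .] vs [P → - .]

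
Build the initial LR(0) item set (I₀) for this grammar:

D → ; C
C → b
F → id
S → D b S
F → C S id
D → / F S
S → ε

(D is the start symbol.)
First, augment the grammar with D' → D
I₀ = CLOSURE({ [D' → . D] }):
  [D' → . D] has the dot before D: add [D → . ; C], [D → . / F S]
No further items can be added.

I₀ = { [D → . / F S], [D → . ; C], [D' → . D] }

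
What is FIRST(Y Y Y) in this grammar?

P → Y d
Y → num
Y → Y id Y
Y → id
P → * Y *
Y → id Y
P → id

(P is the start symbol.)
FIRST sets of the non-terminals involved (from the grammar, by fixed-point iteration):
  FIRST(Y) = { 'id', 'num' }

To compute FIRST(Y Y Y), process the symbols left to right:
Symbol Y is a non-terminal. Add FIRST(Y) \ {ε} = { 'id', 'num' }
Y is not nullable (ε ∉ FIRST(Y)), so stop here.
FIRST(Y Y Y) = { 'id', 'num' }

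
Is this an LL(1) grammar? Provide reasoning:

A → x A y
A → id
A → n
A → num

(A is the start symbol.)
For A:
  PREDICT(A → x A y) = { 'x' }
  PREDICT(A → id) = { 'id' }
  PREDICT(A → n) = { 'n' }
  PREDICT(A → num) = { 'num' }

All predict sets are disjoint. The grammar IS LL(1).

Answer: Yes, the grammar is LL(1).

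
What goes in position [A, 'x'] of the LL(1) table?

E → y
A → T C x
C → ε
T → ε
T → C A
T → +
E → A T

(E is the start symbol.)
To find M[A, 'x'], we find productions for A where 'x' is in the predict set (PREDICT(N → α) = (FIRST(α) \ {ε}) ∪ (FOLLOW(N) if α ⇒* ε)).

Relevant sets:
  FIRST(T) = { '+', 'x', ε }
  FIRST(C) = { ε }

A → T C x: PREDICT = { '+', 'x' }
  'x' is in predict set, so this production goes in M[A, 'x']

M[A, 'x'] = A → T C x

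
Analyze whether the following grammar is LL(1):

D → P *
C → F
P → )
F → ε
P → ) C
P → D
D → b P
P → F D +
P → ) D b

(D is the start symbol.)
A grammar is LL(1) if for each non-terminal N with multiple productions, the predict sets of those productions are pairwise disjoint, where PREDICT(N → α) = (FIRST(α) \ {ε}) ∪ (FOLLOW(N) if α ⇒* ε).

Relevant sets:
  FIRST(P) = { ')', 'b' }
  FIRST(D) = { ')', 'b' }
  FIRST(F) = { ε }

For D:
  PREDICT(D → P '*') = { ')', 'b' }
  PREDICT(D → b P) = { 'b' }
For P:
  PREDICT(P → ')') = { ')' }
  PREDICT(P → ')' C) = { ')' }
  PREDICT(P → D) = { ')', 'b' }
  PREDICT(P → F D '+') = { ')', 'b' }
  PREDICT(P → ')' D b) = { ')' }
C, F have a single production, so nothing to check there.

Conflict found: Predict set conflict for D: { 'b' }
The grammar is NOT LL(1).

Answer: No. Predict set conflict for D: { 'b' }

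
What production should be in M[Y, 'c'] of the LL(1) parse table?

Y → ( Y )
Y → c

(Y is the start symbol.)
Y → c

To find M[Y, 'c'], we find productions for Y where 'c' is in the predict set (PREDICT(N → α) = (FIRST(α) \ {ε}) ∪ (FOLLOW(N) if α ⇒* ε)).

Y → ( Y ): PREDICT = { '(' }
Y → c: PREDICT = { 'c' }
  'c' is in predict set, so this production goes in M[Y, 'c']

M[Y, 'c'] = Y → c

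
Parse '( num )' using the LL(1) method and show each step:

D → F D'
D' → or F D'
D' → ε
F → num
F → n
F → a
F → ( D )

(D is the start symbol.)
Stack is shown with the top on the left.

Stack          Input      Action
--------------------------------
D $            ( num ) $  output D → F D'
F D' $         ( num ) $  output F → ( D )
( D ) D' $     ( num ) $  match '('
D ) D' $       num ) $    output D → F D'
F D' ) D' $    num ) $    output F → num
num D' ) D' $  num ) $    match 'num'
D' ) D' $      ) $        output D' → ε
) D' $         ) $        match ')'
D' $           $          output D' → ε
$              $          accept

The string is accepted.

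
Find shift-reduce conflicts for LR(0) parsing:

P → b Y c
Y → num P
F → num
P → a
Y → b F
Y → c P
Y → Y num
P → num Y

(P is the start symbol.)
A shift-reduce conflict occurs when an LR(0) state has both:
  - a complete (reduce) item [A → α .] (dot at the end), and
  - a shift item [B → β . c γ] (dot before a terminal).

Augment with P' → P and build the canonical LR(0) collection (I0 = CLOSURE({[P' → . P]}), then GOTO on every symbol after a dot until no new states appear). It has 16 states:
  I0: { [P → . a], [P → . b Y c], [P → . num Y], [P' → . P] }  — shift
  I1: { [P' → P .] }  — accept
  I2: { [P → a .] }  — reduce
  I3: { [P → b . Y c], [Y → . Y num], [Y → . b F], [Y → . c P], [Y → . num P] }  — shift
  I4: { [P → num . Y], [Y → . Y num], [Y → . b F], [Y → . c P], [Y → . num P] }  — shift
  I5: { [P → num Y .], [Y → Y . num] }  — shift, reduce
  I6: { [F → . num], [Y → b . F] }  — shift
  I7: { [P → . a], [P → . b Y c], [P → . num Y], [Y → c . P] }  — shift
  I8: { [P → . a], [P → . b Y c], [P → . num Y], [Y → num . P] }  — shift
  I9: { [Y → num P .] }  — reduce
  I10: { [Y → c P .] }  — reduce
  I11: { [Y → b F .] }  — reduce
  I12: { [F → num .] }  — reduce
  I13: { [Y → Y num .] }  — reduce
  I14: { [P → b Y . c], [Y → Y . num] }  — shift
  I15: { [P → b Y c .] }  — reduce

I5 contains reduce item [P → num Y .] and shift item [Y → Y . num] — shift-reduce conflict.

Answer: Yes — I5: [P → num Y .] vs [Y → Y . num]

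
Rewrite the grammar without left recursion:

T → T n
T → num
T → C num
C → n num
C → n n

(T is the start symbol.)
T → num T'
T → C num T'
T' → n T'
T' → ε
C → n num
C → n n

T is directly left-recursive. The standard transformation for
  A → A α₁ | ... | A α_m | β₁ | ... | β_n
is
  A  → β₁ A' | ... | β_n A'
  A' → α₁ A' | ... | α_m A' | ε

T → num becomes T → num T'
T → C num becomes T → C num T'
T → T n becomes T' → n T'
Add T' → ε

Productions for other non-terminals are unchanged:
  C → n num
  C → n n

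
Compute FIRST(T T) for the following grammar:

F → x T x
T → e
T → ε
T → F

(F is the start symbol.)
FIRST sets of the non-terminals involved (from the grammar, by fixed-point iteration):
  FIRST(T) = { 'e', 'x', ε }

To compute FIRST(T T), process the symbols left to right:
Symbol T is a non-terminal. Add FIRST(T) \ {ε} = { 'e', 'x' }
T is nullable (ε ∈ FIRST(T)), continue to the next symbol.
Symbol T is a non-terminal. Add FIRST(T) \ {ε} = { 'e', 'x' }
T is nullable (ε ∈ FIRST(T)), continue to the next symbol.
All symbols are nullable, so ε is in the result.
FIRST(T T) = { 'e', 'x', ε }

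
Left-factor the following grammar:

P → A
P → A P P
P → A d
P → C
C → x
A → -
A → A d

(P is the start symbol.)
P → A P'
P' → ε
P' → P P
P' → d
P → C
C → x
A → -
A → A d

Left-factoring transforms A → αβ₁ | αβ₂ into A → αA' and A' → β₁ | β₂
(α is the longest common prefix among the alternatives). Repeat until
no nonterminal has two alternatives with a common prefix.

Round 1: P has alternatives sharing prefix 'A'. Introduce P': P → A P'
  Add: P' → ε
  Add: P' → P P
  Add: P' → d

No remaining common prefixes — done.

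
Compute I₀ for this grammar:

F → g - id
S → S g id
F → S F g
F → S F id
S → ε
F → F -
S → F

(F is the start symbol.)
{ [F → . F -], [F → . S F g], [F → . S F id], [F → . g - id], [F' → . F], [S → . F], [S → . S g id], [S → .] }

First, augment the grammar with F' → F
I₀ = CLOSURE({ [F' → . F] }):
  [F' → . F] has the dot before F: add [F → . g - id], [F → . S F g], [F → . S F id], [F → . F -]
  [F → . S F g] has the dot before S: add [S → . S g id], [S → .], [S → . F]
No further items can be added.

I₀ = { [F → . F -], [F → . S F g], [F → . S F id], [F → . g - id], [F' → . F], [S → . F], [S → . S g id], [S → .] }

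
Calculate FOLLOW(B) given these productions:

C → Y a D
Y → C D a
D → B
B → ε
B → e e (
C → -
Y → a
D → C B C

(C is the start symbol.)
{ $, '-', 'a', 'e' }

In D → B: B is at the end, add FOLLOW(D)
In D → C B C: B is followed by C, add FIRST(C) \ {ε} = { '-', 'a' }

The FOLLOW sets referred to above (computed the same way, to a fixed point):
  FOLLOW(D) = { $, '-', 'a', 'e' }

Taking the union: FOLLOW(B) = { $, '-', 'a', 'e' }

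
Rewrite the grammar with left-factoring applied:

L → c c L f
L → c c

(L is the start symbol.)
L → c c L'
L' → L f
L' → ε

Left-factoring transforms A → αβ₁ | αβ₂ into A → αA' and A' → β₁ | β₂
(α is the longest common prefix among the alternatives). Repeat until
no nonterminal has two alternatives with a common prefix.

Round 1: L has alternatives sharing prefix 'c c'. Introduce L': L → c c L'
  Add: L' → L f
  Add: L' → ε

No remaining common prefixes — done.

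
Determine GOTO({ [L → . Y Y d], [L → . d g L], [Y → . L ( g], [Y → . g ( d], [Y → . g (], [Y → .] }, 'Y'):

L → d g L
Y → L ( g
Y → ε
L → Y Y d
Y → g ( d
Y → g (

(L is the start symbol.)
{ [L → . Y Y d], [L → . d g L], [L → Y . Y d], [Y → . L ( g], [Y → . g ( d], [Y → . g (], [Y → .] }

GOTO(I, 'Y') = CLOSURE({ [A → αX.β] : [A → α.Xβ] ∈ I, X = 'Y' })

Items with dot before 'Y', with the dot advanced:
  [L → . Y Y d] → [L → Y . Y d]
Closure of the advanced items:
  [L → Y . Y d] has the dot before Y: add [Y → . L ( g], [Y → .], [Y → . g ( d], [Y → . g (]
  [Y → . L ( g] has the dot before L: add [L → . d g L], [L → . Y Y d]

GOTO = { [L → . Y Y d], [L → . d g L], [L → Y . Y d], [Y → . L ( g], [Y → . g ( d], [Y → . g (], [Y → .] }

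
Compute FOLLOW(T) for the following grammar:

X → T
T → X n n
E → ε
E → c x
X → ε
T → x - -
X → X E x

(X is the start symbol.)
In X → T: T is at the end, add FOLLOW(X)

The FOLLOW sets referred to above (computed the same way, to a fixed point):
  FOLLOW(X) = { $, 'c', 'n', 'x' }

Taking the union: FOLLOW(T) = { $, 'c', 'n', 'x' }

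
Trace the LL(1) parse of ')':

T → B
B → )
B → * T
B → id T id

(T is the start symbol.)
Stack is shown with the top on the left.

Stack  Input  Action
--------------------
T $    ) $    output T → B
B $    ) $    output B → )
) $    ) $    match ')'
$      $      accept

The string is accepted.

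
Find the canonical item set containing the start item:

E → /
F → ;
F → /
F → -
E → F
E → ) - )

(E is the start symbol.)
First, augment the grammar with E' → E
I₀ = CLOSURE({ [E' → . E] }):
  [E' → . E] has the dot before E: add [E → . /], [E → . F], [E → . ) - )]
  [E → . F] has the dot before F: add [F → . ;], [F → . /], [F → . -]
No further items can be added.

I₀ = { [E → . ) - )], [E → . /], [E → . F], [E' → . E], [F → . -], [F → . /], [F → . ;] }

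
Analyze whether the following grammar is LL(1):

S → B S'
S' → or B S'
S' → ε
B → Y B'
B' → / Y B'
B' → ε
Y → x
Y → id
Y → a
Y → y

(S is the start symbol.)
A grammar is LL(1) if for each non-terminal N with multiple productions, the predict sets of those productions are pairwise disjoint, where PREDICT(N → α) = (FIRST(α) \ {ε}) ∪ (FOLLOW(N) if α ⇒* ε).

Relevant sets:
  FOLLOW(S') = { $ }
  FOLLOW(B') = { $, 'or' }

For S':
  PREDICT(S' → or B S') = { 'or' }
  PREDICT(S' → ε) = { $ }
For B':
  PREDICT(B' → '/' Y B') = { '/' }
  PREDICT(B' → ε) = { $, 'or' }
For Y:
  PREDICT(Y → x) = { 'x' }
  PREDICT(Y → id) = { 'id' }
  PREDICT(Y → a) = { 'a' }
  PREDICT(Y → y) = { 'y' }
S, B have a single production, so nothing to check there.

All predict sets are disjoint. The grammar IS LL(1).

Answer: Yes, the grammar is LL(1).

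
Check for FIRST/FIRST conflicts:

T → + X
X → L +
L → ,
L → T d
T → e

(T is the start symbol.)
FIRST sets of the non-terminals at (or reachable through a nullable prefix from) the front of some alternative:
  FIRST(T) = { '+', 'e' }

Productions for T:
  T → + X: FIRST = { '+' }
  T → e: FIRST = { 'e' }
Productions for L:
  L → ,: FIRST = { ',' }
  L → T d: FIRST = { '+', 'e' }
X has only one production, so no FIRST/FIRST conflict is possible there.

All alternatives of each non-terminal have pairwise disjoint FIRST sets.

Answer: No FIRST/FIRST conflicts.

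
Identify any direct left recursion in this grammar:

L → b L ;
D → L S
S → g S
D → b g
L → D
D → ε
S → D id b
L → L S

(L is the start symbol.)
Yes, L is left-recursive

Direct left recursion occurs when N → N α for some non-terminal N (the right-hand side begins with the left-hand side itself).

L → b L ;: starts with b
D → L S: starts with L
S → g S: starts with g
D → b g: starts with b
L → D: starts with D
D → ε: starts with ε
S → D id b: starts with D
L → L S: LEFT RECURSIVE (starts with L)

The grammar has direct left recursion on: L.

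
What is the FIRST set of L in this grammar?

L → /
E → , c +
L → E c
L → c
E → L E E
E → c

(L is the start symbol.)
FIRST sets of the other non-terminals involved (by the same procedure, iterated to a fixed point):
  FIRST(E) = { ',', '/', 'c' }

From L → /:
  - '/' is a terminal: add '/' and stop
From L → E c:
  - E is a non-terminal: add FIRST(E) \ {ε} = { ',', '/', 'c' }
    E is not nullable, so stop
From L → c:
  - c is a terminal: add 'c' and stop

Collecting: FIRST(L) = { ',', '/', 'c' }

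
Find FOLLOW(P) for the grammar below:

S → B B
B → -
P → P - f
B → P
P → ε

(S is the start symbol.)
{ $, '-' }

In P → P - f: P is followed by '-' f, add FIRST('-' f) \ {ε} = { '-' }
In B → P: P is at the end, add FOLLOW(B)

The FOLLOW sets referred to above (computed the same way, to a fixed point):
  FOLLOW(B) = { $, '-' }

Taking the union: FOLLOW(P) = { $, '-' }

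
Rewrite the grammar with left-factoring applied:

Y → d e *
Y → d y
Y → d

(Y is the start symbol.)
Y → d Y'
Y' → e *
Y' → y
Y' → ε

Left-factoring transforms A → αβ₁ | αβ₂ into A → αA' and A' → β₁ | β₂
(α is the longest common prefix among the alternatives). Repeat until
no nonterminal has two alternatives with a common prefix.

Round 1: Y has alternatives sharing prefix 'd'. Introduce Y': Y → d Y'
  Add: Y' → e *
  Add: Y' → y
  Add: Y' → ε

No remaining common prefixes — done.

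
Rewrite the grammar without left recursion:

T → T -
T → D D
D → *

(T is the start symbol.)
T is directly left-recursive. The standard transformation for
  A → A α₁ | ... | A α_m | β₁ | ... | β_n
is
  A  → β₁ A' | ... | β_n A'
  A' → α₁ A' | ... | α_m A' | ε

T → D D becomes T → D D T'
T → T - becomes T' → - T'
Add T' → ε

Productions for other non-terminals are unchanged:
  D → *

Resulting grammar:
T → D D T'
T' → - T'
T' → ε
D → *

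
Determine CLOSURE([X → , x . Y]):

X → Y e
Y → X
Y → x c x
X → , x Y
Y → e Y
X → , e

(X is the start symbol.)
To compute CLOSURE, for each item [A → α.Bβ] where B is a non-terminal, add [B → .γ] for all productions B → γ; repeat for the newly added items until nothing changes.

Start with: [X → , x . Y]
  [X → , x . Y] has the dot before Y: add [Y → . X], [Y → . x c x], [Y → . e Y]
  [Y → . X] has the dot before X: add [X → . Y e], [X → . , x Y], [X → . , e]
No further items can be added.

CLOSURE = { [X → , x . Y], [X → . , e], [X → . , x Y], [X → . Y e], [Y → . X], [Y → . e Y], [Y → . x c x] }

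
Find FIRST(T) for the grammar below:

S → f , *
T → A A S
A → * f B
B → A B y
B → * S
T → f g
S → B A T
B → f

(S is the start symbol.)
{ '*', 'f' }

FIRST sets of the other non-terminals involved (by the same procedure, iterated to a fixed point):
  FIRST(A) = { '*' }

From T → A A S:
  - A is a non-terminal: add FIRST(A) \ {ε} = { '*' }
    A is not nullable, so stop
From T → f g:
  - f is a terminal: add 'f' and stop

Collecting: FIRST(T) = { '*', 'f' }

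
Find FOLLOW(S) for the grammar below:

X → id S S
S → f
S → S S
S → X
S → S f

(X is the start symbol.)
In X → id S S: S is followed by S, add FIRST(S) \ {ε} = { 'f', 'id' }
In X → id S S: S is at the end, add FOLLOW(X)
In S → S S: S is followed by S, add FIRST(S) \ {ε} = { 'f', 'id' }
In S → S S: S is at the end; this adds FOLLOW(S) to itself — nothing new
In S → S f: S is followed by f, add FIRST(f) \ {ε} = { 'f' }

The FOLLOW sets referred to above (computed the same way, to a fixed point):
  FOLLOW(X) = { $, 'f', 'id' }

Taking the union: FOLLOW(S) = { $, 'f', 'id' }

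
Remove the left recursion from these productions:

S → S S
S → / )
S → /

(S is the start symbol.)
S → / ) S'
S → / S'
S' → S S'
S' → ε

S is directly left-recursive. The standard transformation for
  A → A α₁ | ... | A α_m | β₁ | ... | β_n
is
  A  → β₁ A' | ... | β_n A'
  A' → α₁ A' | ... | α_m A' | ε

S → / ) becomes S → / ) S'
S → / becomes S → / S'
S → S S becomes S' → S S'
Add S' → ε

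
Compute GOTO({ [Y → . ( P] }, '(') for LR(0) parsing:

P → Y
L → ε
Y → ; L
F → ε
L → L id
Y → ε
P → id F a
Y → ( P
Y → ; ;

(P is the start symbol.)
GOTO(I, '(') = CLOSURE({ [A → αX.β] : [A → α.Xβ] ∈ I, X = '(' })

Items with dot before '(', with the dot advanced:
  [Y → . ( P] → [Y → ( . P]
Closure of the advanced items:
  [Y → ( . P] has the dot before P: add [P → . Y], [P → . id F a]
  [P → . Y] has the dot before Y: add [Y → . ; L], [Y → .], [Y → . ( P], [Y → . ; ;]

GOTO = { [P → . Y], [P → . id F a], [Y → ( . P], [Y → . ( P], [Y → . ; ;], [Y → . ; L], [Y → .] }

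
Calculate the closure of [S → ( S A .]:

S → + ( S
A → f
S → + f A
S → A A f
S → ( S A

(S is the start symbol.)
{ [S → ( S A .] }

To compute CLOSURE, for each item [A → α.Bβ] where B is a non-terminal, add [B → .γ] for all productions B → γ; repeat for the newly added items until nothing changes.

Start with: [S → ( S A .]
The dot is at the end, so nothing is added.

CLOSURE = { [S → ( S A .] }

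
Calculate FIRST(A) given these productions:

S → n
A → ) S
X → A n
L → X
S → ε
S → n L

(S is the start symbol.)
{ ')' }

To compute FIRST(A), examine every production with A on the left-hand side, reading each right-hand side left to right until a non-nullable symbol is reached.

From A → ) S:
  - ')' is a terminal: add ')' and stop

Collecting: FIRST(A) = { ')' }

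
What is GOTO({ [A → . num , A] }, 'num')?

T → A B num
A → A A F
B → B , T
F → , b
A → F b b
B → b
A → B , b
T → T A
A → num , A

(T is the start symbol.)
{ [A → num . , A] }

GOTO(I, 'num') = CLOSURE({ [A → αX.β] : [A → α.Xβ] ∈ I, X = 'num' })

Items with dot before 'num', with the dot advanced:
  [A → . num , A] → [A → num . , A]
Closure adds nothing (no advanced item has the dot before a non-terminal).

GOTO = { [A → num . , A] }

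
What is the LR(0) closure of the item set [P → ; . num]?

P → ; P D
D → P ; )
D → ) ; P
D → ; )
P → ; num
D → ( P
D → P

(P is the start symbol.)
{ [P → ; . num] }

Start with: [P → ; . num]
The dot precedes the terminal num, so nothing is added.

CLOSURE = { [P → ; . num] }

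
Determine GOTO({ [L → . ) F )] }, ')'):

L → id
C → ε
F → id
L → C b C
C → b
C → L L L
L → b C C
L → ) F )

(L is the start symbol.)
GOTO(I, ')') = CLOSURE({ [A → αX.β] : [A → α.Xβ] ∈ I, X = ')' })

Items with dot before ')', with the dot advanced:
  [L → . ) F )] → [L → ) . F )]
Closure of the advanced items:
  [L → ) . F )] has the dot before F: add [F → . id]

GOTO = { [F → . id], [L → ) . F )] }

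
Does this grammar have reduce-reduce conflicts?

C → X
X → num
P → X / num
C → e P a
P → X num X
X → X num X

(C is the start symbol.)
Yes — I9: [P → X num X .] vs [X → X num X .]

A reduce-reduce conflict occurs when an LR(0) state has two complete items [A → α .] and [B → β .] — both call for a reduction, and with no lookahead the parser cannot choose between them.

Augment with C' → C and build the canonical LR(0) collection (I0 = CLOSURE({[C' → . C]}), then GOTO on every symbol after a dot until no new states appear). It has 14 states:
  I0: { [C → . X], [C → . e P a], [C' → . C], [X → . X num X], [X → . num] }  — shift
  I1: { [C' → C .] }  — accept
  I2: { [C → X .], [X → X . num X] }  — shift, reduce
  I3: { [C → e . P a], [P → . X / num], [P → . X num X], [X → . X num X], [X → . num] }  — shift
  I4: { [X → num .] }  — reduce
  I5: { [C → e P . a] }  — shift
  I6: { [P → X . / num], [P → X . num X], [X → X . num X] }  — shift
  I7: { [P → X / . num] }  — shift
  I8: { [P → X num . X], [X → . X num X], [X → . num], [X → X num . X] }  — shift
  I9: { [P → X num X .], [X → X . num X], [X → X num X .] }  — shift, 2 reduces
  I10: { [X → . X num X], [X → . num], [X → X num . X] }  — shift
  I11: { [X → X . num X], [X → X num X .] }  — shift, reduce
  I12: { [P → X / num .] }  — reduce
  I13: { [C → e P a .] }  — reduce

I9 contains complete items [P → X num X .], [X → X num X .] — reduce-reduce conflict.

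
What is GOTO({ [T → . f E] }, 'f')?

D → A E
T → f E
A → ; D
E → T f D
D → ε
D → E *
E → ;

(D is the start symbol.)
{ [E → . ;], [E → . T f D], [T → . f E], [T → f . E] }

GOTO(I, 'f') = CLOSURE({ [A → αX.β] : [A → α.Xβ] ∈ I, X = 'f' })

Items with dot before 'f', with the dot advanced:
  [T → . f E] → [T → f . E]
Closure of the advanced items:
  [T → f . E] has the dot before E: add [E → . T f D], [E → . ;]
  [E → . T f D] has the dot before T: add [T → . f E]

GOTO = { [E → . ;], [E → . T f D], [T → . f E], [T → f . E] }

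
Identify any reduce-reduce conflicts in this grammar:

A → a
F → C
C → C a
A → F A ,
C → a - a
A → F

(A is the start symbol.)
A reduce-reduce conflict occurs when an LR(0) state has two complete items [A → α .] and [B → β .] — both call for a reduction, and with no lookahead the parser cannot choose between them.

Augment with A' → A and build the canonical LR(0) collection (I0 = CLOSURE({[A' → . A]}), then GOTO on every symbol after a dot until no new states appear). It has 10 states:
  I0: { [A → . F A ,], [A → . F], [A → . a], [A' → . A], [C → . C a], [C → . a - a], [F → . C] }  — shift
  I1: { [A' → A .] }  — accept
  I2: { [C → C . a], [F → C .] }  — shift, reduce
  I3: { [A → . F A ,], [A → . F], [A → . a], [A → F . A ,], [A → F .], [C → . C a], [C → . a - a], [F → . C] }  — shift, reduce
  I4: { [A → a .], [C → a . - a] }  — shift, reduce
  I5: { [C → a - . a] }  — shift
  I6: { [C → a - a .] }  — reduce
  I7: { [A → F A . ,] }  — shift
  I8: { [A → F A , .] }  — reduce
  I9: { [C → C a .] }  — reduce

No state contains more than one complete item.

Answer: No reduce-reduce conflicts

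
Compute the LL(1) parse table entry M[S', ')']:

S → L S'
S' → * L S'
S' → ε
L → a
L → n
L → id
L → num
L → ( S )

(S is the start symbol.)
S' → ε

To find M[S', ')'], we find productions for S' where ')' is in the predict set (PREDICT(N → α) = (FIRST(α) \ {ε}) ∪ (FOLLOW(N) if α ⇒* ε)).

Relevant sets:
  FOLLOW(S') = { $, ')' }

S' → * L S': PREDICT = { '*' }
S' → ε: PREDICT = { $, ')' }
  ')' is in predict set, so this production goes in M[S', ')']

M[S', ')'] = S' → ε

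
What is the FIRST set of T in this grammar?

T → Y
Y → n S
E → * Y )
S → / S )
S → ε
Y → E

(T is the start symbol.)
{ '*', 'n' }

To compute FIRST(T), examine every production with T on the left-hand side, reading each right-hand side left to right until a non-nullable symbol is reached.

FIRST sets of the other non-terminals involved (by the same procedure, iterated to a fixed point):
  FIRST(Y) = { '*', 'n' }

From T → Y:
  - Y is a non-terminal: add FIRST(Y) \ {ε} = { '*', 'n' }
    Y is not nullable, so stop

Collecting: FIRST(T) = { '*', 'n' }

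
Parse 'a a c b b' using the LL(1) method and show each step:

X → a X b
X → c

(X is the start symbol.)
LL(1) parsing maintains a stack (initially the start symbol over $) and the input. At each step: if the stack top is a terminal, match it against the current input token; if it is a non-terminal N, replace it with the RHS of M[N, lookahead] (the unique production whose predict set contains the lookahead).

Stack is shown with the top on the left.

Stack      Input        Action
------------------------------
X $        a a c b b $  output X → a X b
a X b $    a a c b b $  match 'a'
X b $      a c b b $    output X → a X b
a X b b $  a c b b $    match 'a'
X b b $    c b b $      output X → c
c b b $    c b b $      match 'c'
b b $      b b $        match 'b'
b $        b $          match 'b'
$          $            accept

The string is accepted.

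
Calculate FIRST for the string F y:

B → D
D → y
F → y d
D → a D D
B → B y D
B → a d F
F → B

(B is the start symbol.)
{ 'a', 'y' }

FIRST sets of the non-terminals involved (from the grammar, by fixed-point iteration):
  FIRST(F) = { 'a', 'y' }

To compute FIRST(F y), process the symbols left to right:
Symbol F is a non-terminal. Add FIRST(F) \ {ε} = { 'a', 'y' }
F is not nullable (ε ∉ FIRST(F)), so stop here.
FIRST(F y) = { 'a', 'y' }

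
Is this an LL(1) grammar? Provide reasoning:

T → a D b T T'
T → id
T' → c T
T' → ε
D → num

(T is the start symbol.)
A grammar is LL(1) if for each non-terminal N with multiple productions, the predict sets of those productions are pairwise disjoint, where PREDICT(N → α) = (FIRST(α) \ {ε}) ∪ (FOLLOW(N) if α ⇒* ε).

Relevant sets:
  FOLLOW(T') = { $, 'c' }

For T:
  PREDICT(T → a D b T T') = { 'a' }
  PREDICT(T → id) = { 'id' }
For T':
  PREDICT(T' → c T) = { 'c' }
  PREDICT(T' → ε) = { $, 'c' }
D has a single production, so nothing to check there.

Conflict found: Predict set conflict for T': { 'c' }
The grammar is NOT LL(1).

Answer: No. Predict set conflict for T': { 'c' }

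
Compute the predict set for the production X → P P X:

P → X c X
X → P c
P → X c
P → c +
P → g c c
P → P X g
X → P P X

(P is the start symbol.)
PREDICT(X → P P X) = (FIRST(RHS) \ {ε}) ∪ (FOLLOW(X) if ε ∈ FIRST(RHS), i.e. RHS ⇒* ε)
FIRST(P) = { 'c', 'g' }
FIRST(P P X) = { 'c', 'g' }
ε ∉ FIRST(P P X), so FOLLOW(X) is not added.
PREDICT(X → P P X) = { 'c', 'g' }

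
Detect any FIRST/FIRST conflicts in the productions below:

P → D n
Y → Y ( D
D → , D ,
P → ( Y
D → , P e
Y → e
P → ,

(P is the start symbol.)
Yes. P → D n / P → ',' on { ',' }; Y → Y '(' D / Y → e on { 'e' }; D → ',' D ',' / D → ',' P e on { ',' }

A FIRST/FIRST conflict occurs when two productions N → α and N → β for the same non-terminal have FIRST(α) ∩ FIRST(β) ≠ ∅ (with ε ∈ FIRST of a nullable right-hand side, so two nullable alternatives also conflict).

FIRST sets of the non-terminals at (or reachable through a nullable prefix from) the front of some alternative:
  FIRST(D) = { ',' }
  FIRST(Y) = { 'e' }

Productions for P:
  P → D n: FIRST = { ',' }
  P → ( Y: FIRST = { '(' }
  P → ,: FIRST = { ',' }
Productions for Y:
  Y → Y ( D: FIRST = { 'e' }
  Y → e: FIRST = { 'e' }
Productions for D:
  D → , D ,: FIRST = { ',' }
  D → , P e: FIRST = { ',' }

Conflict for P: P → D n and P → ,
  Overlap: { ',' }
Conflict for Y: Y → Y ( D and Y → e
  Overlap: { 'e' }
Conflict for D: D → , D , and D → , P e
  Overlap: { ',' }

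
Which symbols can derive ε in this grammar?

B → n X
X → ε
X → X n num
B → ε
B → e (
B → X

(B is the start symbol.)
{ 'B', 'X' }

A non-terminal is nullable if it can derive ε (the empty string): either it has an ε-production, or it has a production whose right-hand side consists entirely of nullable non-terminals.

ε-productions: X → ε, B → ε
So X, B are immediately nullable.
Every non-terminal is now nullable.
Nullable = { 'B', 'X' }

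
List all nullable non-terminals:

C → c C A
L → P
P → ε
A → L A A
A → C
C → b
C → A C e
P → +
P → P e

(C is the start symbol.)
ε-productions: P → ε
So P is immediately nullable.
L → P: every symbol on the right is nullable, so L is nullable too.
No further non-terminal can be added: every production for the remaining non-terminals contains a terminal or a non-nullable non-terminal.
Nullable = { 'L', 'P' }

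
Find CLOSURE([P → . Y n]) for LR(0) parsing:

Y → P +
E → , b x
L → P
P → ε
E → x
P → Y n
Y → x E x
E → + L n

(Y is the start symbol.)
{ [P → . Y n], [P → .], [Y → . P +], [Y → . x E x] }

To compute CLOSURE, for each item [A → α.Bβ] where B is a non-terminal, add [B → .γ] for all productions B → γ; repeat for the newly added items until nothing changes.

Start with: [P → . Y n]
  [P → . Y n] has the dot before Y: add [Y → . P +], [Y → . x E x]
  [Y → . P +] has the dot before P: add [P → .]
No further items can be added.

CLOSURE = { [P → . Y n], [P → .], [Y → . P +], [Y → . x E x] }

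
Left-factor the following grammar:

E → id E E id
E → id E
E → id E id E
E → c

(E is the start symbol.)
E → id E E'
E' → E id
E' → ε
E' → id E
E → c

Left-factoring transforms A → αβ₁ | αβ₂ into A → αA' and A' → β₁ | β₂
(α is the longest common prefix among the alternatives). Repeat until
no nonterminal has two alternatives with a common prefix.

Round 1: E has alternatives sharing prefix 'id E'. Introduce E': E → id E E'
  Add: E' → E id
  Add: E' → ε
  Add: E' → id E

No remaining common prefixes — done.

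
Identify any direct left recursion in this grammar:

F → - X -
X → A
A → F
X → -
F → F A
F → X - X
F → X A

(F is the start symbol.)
F → - X -: starts with '-'
X → A: starts with A
A → F: starts with F
X → -: starts with '-'
F → F A: LEFT RECURSIVE (starts with F)
F → X - X: starts with X
F → X A: starts with X

The grammar has direct left recursion on: F.

Answer: Yes, F is left-recursive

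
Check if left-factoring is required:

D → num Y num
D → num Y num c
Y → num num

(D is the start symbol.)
Left-factoring is needed when two productions for the same non-terminal
share a common prefix on the right-hand side.

Productions for D:
  D → num Y num
  D → num Y num c

Found common prefix 'num Y num' in productions for D

Answer: Yes, D has productions with common prefix 'num Y num'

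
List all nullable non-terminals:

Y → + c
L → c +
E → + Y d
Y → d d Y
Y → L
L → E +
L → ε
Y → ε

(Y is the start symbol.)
{ 'L', 'Y' }

ε-productions: L → ε, Y → ε
So L, Y are immediately nullable.
No further non-terminal can be added: every production for the remaining non-terminals contains a terminal or a non-nullable non-terminal.
Nullable = { 'L', 'Y' }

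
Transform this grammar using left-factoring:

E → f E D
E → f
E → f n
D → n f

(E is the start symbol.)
E → f E'
E' → E D
E' → ε
E' → n
D → n f

Left-factoring transforms A → αβ₁ | αβ₂ into A → αA' and A' → β₁ | β₂
(α is the longest common prefix among the alternatives). Repeat until
no nonterminal has two alternatives with a common prefix.

Round 1: E has alternatives sharing prefix 'f'. Introduce E': E → f E'
  Add: E' → E D
  Add: E' → ε
  Add: E' → n

No remaining common prefixes — done.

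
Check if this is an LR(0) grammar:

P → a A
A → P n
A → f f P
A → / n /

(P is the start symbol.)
Yes, the grammar is LR(0)

A grammar is LR(0) if no state in the canonical LR(0) collection has:
  - both a shift item (dot before a terminal) and a complete item (shift-reduce conflict), or
  - two or more complete items (reduce-reduce conflict; the accept item [P' → P .] counts as a complete item here).

Augment with P' → P and build the canonical LR(0) collection (I0 = CLOSURE({[P' → . P]}), then GOTO on every symbol after a dot until no new states appear). It has 12 states:
  I0: { [P → . a A], [P' → . P] }  — shift
  I1: { [P' → P .] }  — accept
  I2: { [A → . / n /], [A → . P n], [A → . f f P], [P → . a A], [P → a . A] }  — shift
  I3: { [A → / . n /] }  — shift
  I4: { [P → a A .] }  — reduce
  I5: { [A → P . n] }  — shift
  I6: { [A → f . f P] }  — shift
  I7: { [A → f f . P], [P → . a A] }  — shift
  I8: { [A → f f P .] }  — reduce
  I9: { [A → P n .] }  — reduce
  I10: { [A → / n . /] }  — shift
  I11: { [A → / n / .] }  — reduce

Every state is either a pure shift/goto state or contains exactly one complete item and nothing to shift — no conflicts. The grammar is LR(0).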